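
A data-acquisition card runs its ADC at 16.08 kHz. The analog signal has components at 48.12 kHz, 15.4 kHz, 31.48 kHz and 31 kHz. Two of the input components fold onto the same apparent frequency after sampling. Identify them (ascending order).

fs/2 = 8.04 kHz.
48.12 kHz mod fs = 15.96 kHz.
15.96 kHz > fs/2 = 8.04 kHz, folds to fs − 15.96 kHz = 0.12 kHz.
15.4 kHz > fs/2 = 8.04 kHz, folds to fs − 15.4 kHz = 0.68 kHz.
31.48 kHz mod fs = 15.4 kHz.
15.4 kHz > fs/2 = 8.04 kHz, folds to fs − 15.4 kHz = 0.68 kHz.
31 kHz mod fs = 14.92 kHz.
14.92 kHz > fs/2 = 8.04 kHz, folds to fs − 14.92 kHz = 1.16 kHz.
15.4 kHz and 31.48 kHz both map to 0.68 kHz.

15.4 kHz, 31.48 kHz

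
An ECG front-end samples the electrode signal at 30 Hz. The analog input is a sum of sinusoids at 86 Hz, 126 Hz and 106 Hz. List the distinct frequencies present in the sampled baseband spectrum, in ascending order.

4 Hz, 6 Hz, 14 Hz

fs/2 = 15 Hz.
86 Hz mod fs = 26 Hz.
26 Hz > fs/2 = 15 Hz, folds to fs − 26 Hz = 4 Hz.
126 Hz mod fs = 6 Hz.
6 Hz ≤ fs/2 = 15 Hz, appears at 6 Hz.
106 Hz mod fs = 16 Hz.
16 Hz > fs/2 = 15 Hz, folds to fs − 16 Hz = 14 Hz.
Distinct values: {4 Hz, 6 Hz, 14 Hz}.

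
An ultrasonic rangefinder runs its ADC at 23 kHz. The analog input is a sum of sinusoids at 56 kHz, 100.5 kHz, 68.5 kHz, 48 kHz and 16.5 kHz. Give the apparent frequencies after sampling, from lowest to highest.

0.5 kHz, 2 kHz, 6.5 kHz, 8.5 kHz, 10 kHz

fs/2 = 11.5 kHz.
56 kHz mod fs = 10 kHz.
10 kHz ≤ fs/2 = 11.5 kHz, appears at 10 kHz.
100.5 kHz mod fs = 8.5 kHz.
8.5 kHz ≤ fs/2 = 11.5 kHz, appears at 8.5 kHz.
68.5 kHz mod fs = 22.5 kHz.
22.5 kHz > fs/2 = 11.5 kHz, folds to fs − 22.5 kHz = 0.5 kHz.
48 kHz mod fs = 2 kHz.
2 kHz ≤ fs/2 = 11.5 kHz, appears at 2 kHz.
16.5 kHz > fs/2 = 11.5 kHz, folds to fs − 16.5 kHz = 6.5 kHz.
Distinct values: {0.5 kHz, 2 kHz, 6.5 kHz, 8.5 kHz, 10 kHz}.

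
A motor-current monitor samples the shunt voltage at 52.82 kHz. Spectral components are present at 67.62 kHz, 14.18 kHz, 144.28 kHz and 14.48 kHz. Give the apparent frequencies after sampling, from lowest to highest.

fs/2 = 26.41 kHz.
67.62 kHz mod fs = 14.8 kHz.
14.8 kHz ≤ fs/2 = 26.41 kHz, appears at 14.8 kHz.
14.18 kHz ≤ fs/2 = 26.41 kHz, passes unchanged.
144.28 kHz mod fs = 38.64 kHz.
38.64 kHz > fs/2 = 26.41 kHz, folds to fs − 38.64 kHz = 14.18 kHz.
14.48 kHz ≤ fs/2 = 26.41 kHz, passes unchanged.
Distinct values: {14.18 kHz, 14.48 kHz, 14.8 kHz}.

14.18 kHz, 14.48 kHz, 14.8 kHz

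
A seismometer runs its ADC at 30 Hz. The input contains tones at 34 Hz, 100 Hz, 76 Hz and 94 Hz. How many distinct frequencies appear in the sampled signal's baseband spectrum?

3

fs/2 = 15 Hz.
34 Hz mod fs = 4 Hz.
4 Hz ≤ fs/2 = 15 Hz, appears at 4 Hz.
100 Hz mod fs = 10 Hz.
10 Hz ≤ fs/2 = 15 Hz, appears at 10 Hz.
76 Hz mod fs = 16 Hz.
16 Hz > fs/2 = 15 Hz, folds to fs − 16 Hz = 14 Hz.
94 Hz mod fs = 4 Hz.
4 Hz ≤ fs/2 = 15 Hz, appears at 4 Hz.
Distinct values: {4 Hz, 10 Hz, 14 Hz} → 3.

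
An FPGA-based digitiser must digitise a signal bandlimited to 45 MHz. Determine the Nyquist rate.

90 MHz

Nyquist rate = 2 × 45 MHz = 90 MHz.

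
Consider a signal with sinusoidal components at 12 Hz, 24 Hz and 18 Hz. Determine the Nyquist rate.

Highest-frequency component: 24 Hz.
Nyquist rate = 2 × 24 Hz = 48 Hz.

48 Hz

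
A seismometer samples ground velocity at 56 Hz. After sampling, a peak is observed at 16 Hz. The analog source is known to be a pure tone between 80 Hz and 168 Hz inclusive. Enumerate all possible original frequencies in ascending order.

Frequencies that alias to 16 Hz are k·fs ± 16 Hz for integer k ≥ 0.
k=0: 16 Hz.
k=1: 40 Hz, 72 Hz.
k=2: 96 Hz, 128 Hz.
k=3: 152 Hz, 184 Hz.
k=4: 208 Hz, 240 Hz.
Within [80 Hz, 168 Hz]: 96 Hz, 128 Hz, 152 Hz.

96 Hz, 128 Hz, 152 Hz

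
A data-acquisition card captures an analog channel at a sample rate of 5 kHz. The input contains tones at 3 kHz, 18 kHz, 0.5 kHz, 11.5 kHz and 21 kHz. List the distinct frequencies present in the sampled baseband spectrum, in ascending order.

0.5 kHz, 1 kHz, 1.5 kHz, 2 kHz

fs/2 = 2.5 kHz.
3 kHz > fs/2 = 2.5 kHz, folds to fs − 3 kHz = 2 kHz.
18 kHz mod fs = 3 kHz.
3 kHz > fs/2 = 2.5 kHz, folds to fs − 3 kHz = 2 kHz.
0.5 kHz ≤ fs/2 = 2.5 kHz, passes unchanged.
11.5 kHz mod fs = 1.5 kHz.
1.5 kHz ≤ fs/2 = 2.5 kHz, appears at 1.5 kHz.
21 kHz mod fs = 1 kHz.
1 kHz ≤ fs/2 = 2.5 kHz, appears at 1 kHz.
Distinct values: {0.5 kHz, 1 kHz, 1.5 kHz, 2 kHz}.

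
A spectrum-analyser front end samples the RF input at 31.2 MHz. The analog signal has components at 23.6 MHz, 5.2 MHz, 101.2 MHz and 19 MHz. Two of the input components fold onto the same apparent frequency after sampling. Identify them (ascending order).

23.6 MHz, 101.2 MHz

fs/2 = 15.6 MHz.
23.6 MHz > fs/2 = 15.6 MHz, folds to fs − 23.6 MHz = 7.6 MHz.
5.2 MHz ≤ fs/2 = 15.6 MHz, passes unchanged.
101.2 MHz mod fs = 7.6 MHz.
7.6 MHz ≤ fs/2 = 15.6 MHz, appears at 7.6 MHz.
19 MHz > fs/2 = 15.6 MHz, folds to fs − 19 MHz = 12.2 MHz.
23.6 MHz and 101.2 MHz both map to 7.6 MHz.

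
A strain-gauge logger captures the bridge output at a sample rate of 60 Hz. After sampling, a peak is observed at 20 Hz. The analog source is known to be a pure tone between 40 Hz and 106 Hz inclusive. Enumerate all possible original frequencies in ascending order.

40 Hz, 80 Hz, 100 Hz

Frequencies that alias to 20 Hz are k·fs ± 20 Hz for integer k ≥ 0.
k=0: 20 Hz.
k=1: 40 Hz, 80 Hz.
k=2: 100 Hz, 140 Hz.
k=3: 160 Hz, 200 Hz.
Within [40 Hz, 106 Hz]: 40 Hz, 80 Hz, 100 Hz.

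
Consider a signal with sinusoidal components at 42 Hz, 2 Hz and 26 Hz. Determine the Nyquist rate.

84 Hz

Highest-frequency component: 42 Hz.
Nyquist rate = 2 × 42 Hz = 84 Hz.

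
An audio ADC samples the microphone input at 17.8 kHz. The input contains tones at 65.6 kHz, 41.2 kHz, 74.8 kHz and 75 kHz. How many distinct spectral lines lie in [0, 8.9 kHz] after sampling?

fs/2 = 8.9 kHz.
65.6 kHz mod fs = 12.2 kHz.
12.2 kHz > fs/2 = 8.9 kHz, folds to fs − 12.2 kHz = 5.6 kHz.
41.2 kHz mod fs = 5.6 kHz.
5.6 kHz ≤ fs/2 = 8.9 kHz, appears at 5.6 kHz.
74.8 kHz mod fs = 3.6 kHz.
3.6 kHz ≤ fs/2 = 8.9 kHz, appears at 3.6 kHz.
75 kHz mod fs = 3.8 kHz.
3.8 kHz ≤ fs/2 = 8.9 kHz, appears at 3.8 kHz.
Distinct values: {3.6 kHz, 3.8 kHz, 5.6 kHz} → 3.

3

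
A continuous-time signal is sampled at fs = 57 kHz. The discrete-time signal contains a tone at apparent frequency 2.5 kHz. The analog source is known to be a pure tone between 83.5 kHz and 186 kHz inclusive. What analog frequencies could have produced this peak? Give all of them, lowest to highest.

Frequencies that alias to 2.5 kHz are k·fs ± 2.5 kHz for integer k ≥ 0.
k=0: 2.5 kHz.
k=1: 54.5 kHz, 59.5 kHz.
k=2: 111.5 kHz, 116.5 kHz.
k=3: 168.5 kHz, 173.5 kHz.
k=4: 225.5 kHz, 230.5 kHz.
Within [83.5 kHz, 186 kHz]: 111.5 kHz, 116.5 kHz, 168.5 kHz, 173.5 kHz.

111.5 kHz, 116.5 kHz, 168.5 kHz, 173.5 kHz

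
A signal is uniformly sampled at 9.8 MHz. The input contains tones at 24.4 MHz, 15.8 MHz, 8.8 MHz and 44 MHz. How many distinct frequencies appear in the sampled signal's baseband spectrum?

fs/2 = 4.9 MHz.
24.4 MHz mod fs = 4.8 MHz.
4.8 MHz ≤ fs/2 = 4.9 MHz, appears at 4.8 MHz.
15.8 MHz mod fs = 6 MHz.
6 MHz > fs/2 = 4.9 MHz, folds to fs − 6 MHz = 3.8 MHz.
8.8 MHz > fs/2 = 4.9 MHz, folds to fs − 8.8 MHz = 1 MHz.
44 MHz mod fs = 4.8 MHz.
4.8 MHz ≤ fs/2 = 4.9 MHz, appears at 4.8 MHz.
Distinct values: {1 MHz, 3.8 MHz, 4.8 MHz} → 3.

3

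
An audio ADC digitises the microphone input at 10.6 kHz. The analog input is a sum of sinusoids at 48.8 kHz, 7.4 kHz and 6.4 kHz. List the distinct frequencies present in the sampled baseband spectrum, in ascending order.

3.2 kHz, 4.2 kHz

fs/2 = 5.3 kHz.
48.8 kHz mod fs = 6.4 kHz.
6.4 kHz > fs/2 = 5.3 kHz, folds to fs − 6.4 kHz = 4.2 kHz.
7.4 kHz > fs/2 = 5.3 kHz, folds to fs − 7.4 kHz = 3.2 kHz.
6.4 kHz > fs/2 = 5.3 kHz, folds to fs − 6.4 kHz = 4.2 kHz.
Distinct values: {3.2 kHz, 4.2 kHz}.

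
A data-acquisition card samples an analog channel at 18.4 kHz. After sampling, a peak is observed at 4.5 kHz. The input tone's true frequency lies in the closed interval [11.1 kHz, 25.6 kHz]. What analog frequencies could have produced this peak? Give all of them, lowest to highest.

13.9 kHz, 22.9 kHz

Frequencies that alias to 4.5 kHz are k·fs ± 4.5 kHz for integer k ≥ 0.
k=0: 4.5 kHz.
k=1: 13.9 kHz, 22.9 kHz.
k=2: 32.3 kHz, 41.3 kHz.
Within [11.1 kHz, 25.6 kHz]: 13.9 kHz, 22.9 kHz.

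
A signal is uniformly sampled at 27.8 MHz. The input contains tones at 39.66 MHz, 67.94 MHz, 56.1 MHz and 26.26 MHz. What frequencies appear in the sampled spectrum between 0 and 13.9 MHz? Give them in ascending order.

fs/2 = 13.9 MHz.
39.66 MHz mod fs = 11.86 MHz.
11.86 MHz ≤ fs/2 = 13.9 MHz, appears at 11.86 MHz.
67.94 MHz mod fs = 12.34 MHz.
12.34 MHz ≤ fs/2 = 13.9 MHz, appears at 12.34 MHz.
56.1 MHz mod fs = 0.5 MHz.
0.5 MHz ≤ fs/2 = 13.9 MHz, appears at 0.5 MHz.
26.26 MHz > fs/2 = 13.9 MHz, folds to fs − 26.26 MHz = 1.54 MHz.
Distinct values: {0.5 MHz, 1.54 MHz, 11.86 MHz, 12.34 MHz}.

0.5 MHz, 1.54 MHz, 11.86 MHz, 12.34 MHz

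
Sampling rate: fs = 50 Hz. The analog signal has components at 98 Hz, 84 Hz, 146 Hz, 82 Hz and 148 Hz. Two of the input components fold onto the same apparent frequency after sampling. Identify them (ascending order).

fs/2 = 25 Hz.
98 Hz mod fs = 48 Hz.
48 Hz > fs/2 = 25 Hz, folds to fs − 48 Hz = 2 Hz.
84 Hz mod fs = 34 Hz.
34 Hz > fs/2 = 25 Hz, folds to fs − 34 Hz = 16 Hz.
146 Hz mod fs = 46 Hz.
46 Hz > fs/2 = 25 Hz, folds to fs − 46 Hz = 4 Hz.
82 Hz mod fs = 32 Hz.
32 Hz > fs/2 = 25 Hz, folds to fs − 32 Hz = 18 Hz.
148 Hz mod fs = 48 Hz.
48 Hz > fs/2 = 25 Hz, folds to fs − 48 Hz = 2 Hz.
98 Hz and 148 Hz both map to 2 Hz.

98 Hz, 148 Hz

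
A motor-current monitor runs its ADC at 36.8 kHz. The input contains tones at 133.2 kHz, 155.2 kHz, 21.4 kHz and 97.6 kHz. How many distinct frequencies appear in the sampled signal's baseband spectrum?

4

fs/2 = 18.4 kHz.
133.2 kHz mod fs = 22.8 kHz.
22.8 kHz > fs/2 = 18.4 kHz, folds to fs − 22.8 kHz = 14 kHz.
155.2 kHz mod fs = 8 kHz.
8 kHz ≤ fs/2 = 18.4 kHz, appears at 8 kHz.
21.4 kHz > fs/2 = 18.4 kHz, folds to fs − 21.4 kHz = 15.4 kHz.
97.6 kHz mod fs = 24 kHz.
24 kHz > fs/2 = 18.4 kHz, folds to fs − 24 kHz = 12.8 kHz.
Distinct values: {8 kHz, 12.8 kHz, 14 kHz, 15.4 kHz} → 4.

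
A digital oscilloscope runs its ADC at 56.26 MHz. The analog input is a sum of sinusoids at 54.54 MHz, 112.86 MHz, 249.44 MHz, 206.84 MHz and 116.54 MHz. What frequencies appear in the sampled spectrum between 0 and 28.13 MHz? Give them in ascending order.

fs/2 = 28.13 MHz.
54.54 MHz > fs/2 = 28.13 MHz, folds to fs − 54.54 MHz = 1.72 MHz.
112.86 MHz mod fs = 0.34 MHz.
0.34 MHz ≤ fs/2 = 28.13 MHz, appears at 0.34 MHz.
249.44 MHz mod fs = 24.4 MHz.
24.4 MHz ≤ fs/2 = 28.13 MHz, appears at 24.4 MHz.
206.84 MHz mod fs = 38.06 MHz.
38.06 MHz > fs/2 = 28.13 MHz, folds to fs − 38.06 MHz = 18.2 MHz.
116.54 MHz mod fs = 4.02 MHz.
4.02 MHz ≤ fs/2 = 28.13 MHz, appears at 4.02 MHz.
Distinct values: {0.34 MHz, 1.72 MHz, 4.02 MHz, 18.2 MHz, 24.4 MHz}.

0.34 MHz, 1.72 MHz, 4.02 MHz, 18.2 MHz, 24.4 MHz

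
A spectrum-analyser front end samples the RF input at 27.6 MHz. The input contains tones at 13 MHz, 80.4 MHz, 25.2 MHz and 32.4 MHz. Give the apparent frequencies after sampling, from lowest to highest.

2.4 MHz, 4.8 MHz, 13 MHz

fs/2 = 13.8 MHz.
13 MHz ≤ fs/2 = 13.8 MHz, passes unchanged.
80.4 MHz mod fs = 25.2 MHz.
25.2 MHz > fs/2 = 13.8 MHz, folds to fs − 25.2 MHz = 2.4 MHz.
25.2 MHz > fs/2 = 13.8 MHz, folds to fs − 25.2 MHz = 2.4 MHz.
32.4 MHz mod fs = 4.8 MHz.
4.8 MHz ≤ fs/2 = 13.8 MHz, appears at 4.8 MHz.
Distinct values: {2.4 MHz, 4.8 MHz, 13 MHz}.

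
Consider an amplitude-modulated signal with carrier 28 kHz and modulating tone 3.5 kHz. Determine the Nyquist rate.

63 kHz

AM sidebands sit at fc ± fm = 24.5 kHz and 31.5 kHz.
Highest-frequency component: 31.5 kHz.
Nyquist rate = 2 × 31.5 kHz = 63 kHz.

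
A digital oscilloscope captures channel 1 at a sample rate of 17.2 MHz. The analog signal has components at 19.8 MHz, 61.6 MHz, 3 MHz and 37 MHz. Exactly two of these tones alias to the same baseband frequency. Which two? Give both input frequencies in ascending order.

fs/2 = 8.6 MHz.
19.8 MHz mod fs = 2.6 MHz.
2.6 MHz ≤ fs/2 = 8.6 MHz, appears at 2.6 MHz.
61.6 MHz mod fs = 10 MHz.
10 MHz > fs/2 = 8.6 MHz, folds to fs − 10 MHz = 7.2 MHz.
3 MHz ≤ fs/2 = 8.6 MHz, passes unchanged.
37 MHz mod fs = 2.6 MHz.
2.6 MHz ≤ fs/2 = 8.6 MHz, appears at 2.6 MHz.
19.8 MHz and 37 MHz both map to 2.6 MHz.

19.8 MHz, 37 MHz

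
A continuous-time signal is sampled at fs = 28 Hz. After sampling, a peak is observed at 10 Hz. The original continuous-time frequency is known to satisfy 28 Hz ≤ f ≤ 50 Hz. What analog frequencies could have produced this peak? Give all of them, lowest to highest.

Frequencies that alias to 10 Hz are k·fs ± 10 Hz for integer k ≥ 0.
k=0: 10 Hz.
k=1: 18 Hz, 38 Hz.
k=2: 46 Hz, 66 Hz.
k=3: 74 Hz, 94 Hz.
Within [28 Hz, 50 Hz]: 38 Hz, 46 Hz.

38 Hz, 46 Hz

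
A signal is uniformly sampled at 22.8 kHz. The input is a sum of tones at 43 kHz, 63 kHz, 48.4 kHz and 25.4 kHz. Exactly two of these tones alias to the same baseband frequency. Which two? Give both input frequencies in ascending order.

25.4 kHz, 43 kHz

fs/2 = 11.4 kHz.
43 kHz mod fs = 20.2 kHz.
20.2 kHz > fs/2 = 11.4 kHz, folds to fs − 20.2 kHz = 2.6 kHz.
63 kHz mod fs = 17.4 kHz.
17.4 kHz > fs/2 = 11.4 kHz, folds to fs − 17.4 kHz = 5.4 kHz.
48.4 kHz mod fs = 2.8 kHz.
2.8 kHz ≤ fs/2 = 11.4 kHz, appears at 2.8 kHz.
25.4 kHz mod fs = 2.6 kHz.
2.6 kHz ≤ fs/2 = 11.4 kHz, appears at 2.6 kHz.
25.4 kHz and 43 kHz both map to 2.6 kHz.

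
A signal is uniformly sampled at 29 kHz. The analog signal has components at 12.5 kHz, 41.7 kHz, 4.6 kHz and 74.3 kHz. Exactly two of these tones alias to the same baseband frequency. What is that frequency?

12.7 kHz

fs/2 = 14.5 kHz.
12.5 kHz ≤ fs/2 = 14.5 kHz, passes unchanged.
41.7 kHz mod fs = 12.7 kHz.
12.7 kHz ≤ fs/2 = 14.5 kHz, appears at 12.7 kHz.
4.6 kHz ≤ fs/2 = 14.5 kHz, passes unchanged.
74.3 kHz mod fs = 16.3 kHz.
16.3 kHz > fs/2 = 14.5 kHz, folds to fs − 16.3 kHz = 12.7 kHz.
41.7 kHz and 74.3 kHz both map to 12.7 kHz.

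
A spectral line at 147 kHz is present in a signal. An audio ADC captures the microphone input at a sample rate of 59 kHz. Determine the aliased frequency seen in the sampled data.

29 kHz

147 kHz mod fs = 29 kHz.
29 kHz ≤ fs/2 = 29.5 kHz, appears at 29 kHz.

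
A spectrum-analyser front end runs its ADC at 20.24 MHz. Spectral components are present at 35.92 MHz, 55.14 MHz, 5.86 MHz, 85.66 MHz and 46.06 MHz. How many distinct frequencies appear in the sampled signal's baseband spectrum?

4

fs/2 = 10.12 MHz.
35.92 MHz mod fs = 15.68 MHz.
15.68 MHz > fs/2 = 10.12 MHz, folds to fs − 15.68 MHz = 4.56 MHz.
55.14 MHz mod fs = 14.66 MHz.
14.66 MHz > fs/2 = 10.12 MHz, folds to fs − 14.66 MHz = 5.58 MHz.
5.86 MHz ≤ fs/2 = 10.12 MHz, passes unchanged.
85.66 MHz mod fs = 4.7 MHz.
4.7 MHz ≤ fs/2 = 10.12 MHz, appears at 4.7 MHz.
46.06 MHz mod fs = 5.58 MHz.
5.58 MHz ≤ fs/2 = 10.12 MHz, appears at 5.58 MHz.
Distinct values: {4.56 MHz, 4.7 MHz, 5.58 MHz, 5.86 MHz} → 4.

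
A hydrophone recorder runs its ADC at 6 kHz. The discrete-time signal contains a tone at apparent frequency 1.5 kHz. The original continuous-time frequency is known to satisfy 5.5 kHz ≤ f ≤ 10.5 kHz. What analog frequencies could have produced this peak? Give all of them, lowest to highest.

Frequencies that alias to 1.5 kHz are k·fs ± 1.5 kHz for integer k ≥ 0.
k=0: 1.5 kHz.
k=1: 4.5 kHz, 7.5 kHz.
k=2: 10.5 kHz, 13.5 kHz.
k=3: 16.5 kHz, 19.5 kHz.
Within [5.5 kHz, 10.5 kHz]: 7.5 kHz, 10.5 kHz.

7.5 kHz, 10.5 kHz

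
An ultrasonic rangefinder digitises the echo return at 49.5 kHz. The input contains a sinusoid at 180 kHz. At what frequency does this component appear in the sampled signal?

180 kHz mod fs = 31.5 kHz.
31.5 kHz > fs/2 = 24.75 kHz, folds to fs − 31.5 kHz = 18 kHz.

18 kHz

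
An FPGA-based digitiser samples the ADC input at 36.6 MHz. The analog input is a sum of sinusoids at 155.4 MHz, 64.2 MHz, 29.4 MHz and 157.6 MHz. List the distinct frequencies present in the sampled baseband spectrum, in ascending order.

fs/2 = 18.3 MHz.
155.4 MHz mod fs = 9 MHz.
9 MHz ≤ fs/2 = 18.3 MHz, appears at 9 MHz.
64.2 MHz mod fs = 27.6 MHz.
27.6 MHz > fs/2 = 18.3 MHz, folds to fs − 27.6 MHz = 9 MHz.
29.4 MHz > fs/2 = 18.3 MHz, folds to fs − 29.4 MHz = 7.2 MHz.
157.6 MHz mod fs = 11.2 MHz.
11.2 MHz ≤ fs/2 = 18.3 MHz, appears at 11.2 MHz.
Distinct values: {7.2 MHz, 9 MHz, 11.2 MHz}.

7.2 MHz, 9 MHz, 11.2 MHz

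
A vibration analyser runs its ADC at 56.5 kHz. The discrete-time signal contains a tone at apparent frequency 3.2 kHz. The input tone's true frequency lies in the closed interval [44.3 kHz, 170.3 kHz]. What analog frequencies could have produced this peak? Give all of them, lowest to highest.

Frequencies that alias to 3.2 kHz are k·fs ± 3.2 kHz for integer k ≥ 0.
k=0: 3.2 kHz.
k=1: 53.3 kHz, 59.7 kHz.
k=2: 109.8 kHz, 116.2 kHz.
k=3: 166.3 kHz, 172.7 kHz.
k=4: 222.8 kHz, 229.2 kHz.
Within [44.3 kHz, 170.3 kHz]: 53.3 kHz, 59.7 kHz, 109.8 kHz, 116.2 kHz, 166.3 kHz.

53.3 kHz, 59.7 kHz, 109.8 kHz, 116.2 kHz, 166.3 kHz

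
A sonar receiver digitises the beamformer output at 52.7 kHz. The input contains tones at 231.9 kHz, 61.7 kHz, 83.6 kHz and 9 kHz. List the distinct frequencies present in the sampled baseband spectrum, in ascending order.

9 kHz, 21.1 kHz, 21.8 kHz

fs/2 = 26.35 kHz.
231.9 kHz mod fs = 21.1 kHz.
21.1 kHz ≤ fs/2 = 26.35 kHz, appears at 21.1 kHz.
61.7 kHz mod fs = 9 kHz.
9 kHz ≤ fs/2 = 26.35 kHz, appears at 9 kHz.
83.6 kHz mod fs = 30.9 kHz.
30.9 kHz > fs/2 = 26.35 kHz, folds to fs − 30.9 kHz = 21.8 kHz.
9 kHz ≤ fs/2 = 26.35 kHz, passes unchanged.
Distinct values: {9 kHz, 21.1 kHz, 21.8 kHz}.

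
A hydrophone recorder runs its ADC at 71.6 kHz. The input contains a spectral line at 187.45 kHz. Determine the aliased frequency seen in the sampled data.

187.45 kHz mod fs = 44.25 kHz.
44.25 kHz > fs/2 = 35.8 kHz, folds to fs − 44.25 kHz = 27.35 kHz.

27.35 kHz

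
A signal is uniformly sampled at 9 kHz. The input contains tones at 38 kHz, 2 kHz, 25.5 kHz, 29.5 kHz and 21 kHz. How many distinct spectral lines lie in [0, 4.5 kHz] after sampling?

4

fs/2 = 4.5 kHz.
38 kHz mod fs = 2 kHz.
2 kHz ≤ fs/2 = 4.5 kHz, appears at 2 kHz.
2 kHz ≤ fs/2 = 4.5 kHz, passes unchanged.
25.5 kHz mod fs = 7.5 kHz.
7.5 kHz > fs/2 = 4.5 kHz, folds to fs − 7.5 kHz = 1.5 kHz.
29.5 kHz mod fs = 2.5 kHz.
2.5 kHz ≤ fs/2 = 4.5 kHz, appears at 2.5 kHz.
21 kHz mod fs = 3 kHz.
3 kHz ≤ fs/2 = 4.5 kHz, appears at 3 kHz.
Distinct values: {1.5 kHz, 2 kHz, 2.5 kHz, 3 kHz} → 4.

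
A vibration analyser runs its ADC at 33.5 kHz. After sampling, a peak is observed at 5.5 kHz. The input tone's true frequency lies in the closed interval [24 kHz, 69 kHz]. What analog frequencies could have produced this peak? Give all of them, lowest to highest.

28 kHz, 39 kHz, 61.5 kHz

Frequencies that alias to 5.5 kHz are k·fs ± 5.5 kHz for integer k ≥ 0.
k=0: 5.5 kHz.
k=1: 28 kHz, 39 kHz.
k=2: 61.5 kHz, 72.5 kHz.
k=3: 95 kHz, 106 kHz.
Within [24 kHz, 69 kHz]: 28 kHz, 39 kHz, 61.5 kHz.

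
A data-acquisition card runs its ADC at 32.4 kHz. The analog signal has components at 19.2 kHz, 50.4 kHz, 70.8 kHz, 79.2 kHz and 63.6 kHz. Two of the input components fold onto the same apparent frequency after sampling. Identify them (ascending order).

50.4 kHz, 79.2 kHz

fs/2 = 16.2 kHz.
19.2 kHz > fs/2 = 16.2 kHz, folds to fs − 19.2 kHz = 13.2 kHz.
50.4 kHz mod fs = 18 kHz.
18 kHz > fs/2 = 16.2 kHz, folds to fs − 18 kHz = 14.4 kHz.
70.8 kHz mod fs = 6 kHz.
6 kHz ≤ fs/2 = 16.2 kHz, appears at 6 kHz.
79.2 kHz mod fs = 14.4 kHz.
14.4 kHz ≤ fs/2 = 16.2 kHz, appears at 14.4 kHz.
63.6 kHz mod fs = 31.2 kHz.
31.2 kHz > fs/2 = 16.2 kHz, folds to fs − 31.2 kHz = 1.2 kHz.
50.4 kHz and 79.2 kHz both map to 14.4 kHz.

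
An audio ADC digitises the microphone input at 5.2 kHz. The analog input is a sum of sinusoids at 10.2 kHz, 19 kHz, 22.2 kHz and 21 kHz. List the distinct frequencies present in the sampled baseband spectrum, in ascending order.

0.2 kHz, 1.4 kHz, 1.8 kHz

fs/2 = 2.6 kHz.
10.2 kHz mod fs = 5 kHz.
5 kHz > fs/2 = 2.6 kHz, folds to fs − 5 kHz = 0.2 kHz.
19 kHz mod fs = 3.4 kHz.
3.4 kHz > fs/2 = 2.6 kHz, folds to fs − 3.4 kHz = 1.8 kHz.
22.2 kHz mod fs = 1.4 kHz.
1.4 kHz ≤ fs/2 = 2.6 kHz, appears at 1.4 kHz.
21 kHz mod fs = 0.2 kHz.
0.2 kHz ≤ fs/2 = 2.6 kHz, appears at 0.2 kHz.
Distinct values: {0.2 kHz, 1.4 kHz, 1.8 kHz}.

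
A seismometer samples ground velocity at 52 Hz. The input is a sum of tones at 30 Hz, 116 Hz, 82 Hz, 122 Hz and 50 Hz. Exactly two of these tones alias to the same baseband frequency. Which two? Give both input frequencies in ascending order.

fs/2 = 26 Hz.
30 Hz > fs/2 = 26 Hz, folds to fs − 30 Hz = 22 Hz.
116 Hz mod fs = 12 Hz.
12 Hz ≤ fs/2 = 26 Hz, appears at 12 Hz.
82 Hz mod fs = 30 Hz.
30 Hz > fs/2 = 26 Hz, folds to fs − 30 Hz = 22 Hz.
122 Hz mod fs = 18 Hz.
18 Hz ≤ fs/2 = 26 Hz, appears at 18 Hz.
50 Hz > fs/2 = 26 Hz, folds to fs − 50 Hz = 2 Hz.
30 Hz and 82 Hz both map to 22 Hz.

30 Hz, 82 Hz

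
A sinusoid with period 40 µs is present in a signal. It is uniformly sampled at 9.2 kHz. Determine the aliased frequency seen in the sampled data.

2.6 kHz

T = 40 µs → f = 1/T = 25 kHz.
25 kHz mod fs = 6.6 kHz.
6.6 kHz > fs/2 = 4.6 kHz, folds to fs − 6.6 kHz = 2.6 kHz.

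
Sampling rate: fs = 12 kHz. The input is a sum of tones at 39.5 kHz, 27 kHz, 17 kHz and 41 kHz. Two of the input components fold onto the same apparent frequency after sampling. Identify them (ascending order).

fs/2 = 6 kHz.
39.5 kHz mod fs = 3.5 kHz.
3.5 kHz ≤ fs/2 = 6 kHz, appears at 3.5 kHz.
27 kHz mod fs = 3 kHz.
3 kHz ≤ fs/2 = 6 kHz, appears at 3 kHz.
17 kHz mod fs = 5 kHz.
5 kHz ≤ fs/2 = 6 kHz, appears at 5 kHz.
41 kHz mod fs = 5 kHz.
5 kHz ≤ fs/2 = 6 kHz, appears at 5 kHz.
17 kHz and 41 kHz both map to 5 kHz.

17 kHz, 41 kHz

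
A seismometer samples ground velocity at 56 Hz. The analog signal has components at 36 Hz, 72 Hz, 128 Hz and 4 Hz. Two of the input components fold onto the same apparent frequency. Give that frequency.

16 Hz

fs/2 = 28 Hz.
36 Hz > fs/2 = 28 Hz, folds to fs − 36 Hz = 20 Hz.
72 Hz mod fs = 16 Hz.
16 Hz ≤ fs/2 = 28 Hz, appears at 16 Hz.
128 Hz mod fs = 16 Hz.
16 Hz ≤ fs/2 = 28 Hz, appears at 16 Hz.
4 Hz ≤ fs/2 = 28 Hz, passes unchanged.
72 Hz and 128 Hz both map to 16 Hz.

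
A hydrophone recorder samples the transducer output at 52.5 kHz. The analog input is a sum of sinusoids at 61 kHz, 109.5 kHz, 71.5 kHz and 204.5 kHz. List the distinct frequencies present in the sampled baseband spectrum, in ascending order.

4.5 kHz, 5.5 kHz, 8.5 kHz, 19 kHz

fs/2 = 26.25 kHz.
61 kHz mod fs = 8.5 kHz.
8.5 kHz ≤ fs/2 = 26.25 kHz, appears at 8.5 kHz.
109.5 kHz mod fs = 4.5 kHz.
4.5 kHz ≤ fs/2 = 26.25 kHz, appears at 4.5 kHz.
71.5 kHz mod fs = 19 kHz.
19 kHz ≤ fs/2 = 26.25 kHz, appears at 19 kHz.
204.5 kHz mod fs = 47 kHz.
47 kHz > fs/2 = 26.25 kHz, folds to fs − 47 kHz = 5.5 kHz.
Distinct values: {4.5 kHz, 5.5 kHz, 8.5 kHz, 19 kHz}.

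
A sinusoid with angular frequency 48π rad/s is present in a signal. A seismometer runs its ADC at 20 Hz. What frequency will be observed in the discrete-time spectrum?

ω = 48π rad/s → f = ω/(2π) = 24 Hz.
24 Hz mod fs = 4 Hz.
4 Hz ≤ fs/2 = 10 Hz, appears at 4 Hz.

4 Hz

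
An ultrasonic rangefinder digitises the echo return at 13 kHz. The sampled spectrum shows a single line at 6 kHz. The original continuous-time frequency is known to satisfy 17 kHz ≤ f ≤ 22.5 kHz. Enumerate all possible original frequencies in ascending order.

19 kHz, 20 kHz

Frequencies that alias to 6 kHz are k·fs ± 6 kHz for integer k ≥ 0.
k=0: 6 kHz.
k=1: 7 kHz, 19 kHz.
k=2: 20 kHz, 32 kHz.
k=3: 33 kHz, 45 kHz.
Within [17 kHz, 22.5 kHz]: 19 kHz, 20 kHz.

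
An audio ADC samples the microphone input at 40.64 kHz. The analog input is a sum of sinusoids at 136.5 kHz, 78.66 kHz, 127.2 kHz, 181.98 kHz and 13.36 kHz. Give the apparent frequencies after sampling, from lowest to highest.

2.62 kHz, 5.28 kHz, 13.36 kHz, 14.58 kHz, 19.42 kHz

fs/2 = 20.32 kHz.
136.5 kHz mod fs = 14.58 kHz.
14.58 kHz ≤ fs/2 = 20.32 kHz, appears at 14.58 kHz.
78.66 kHz mod fs = 38.02 kHz.
38.02 kHz > fs/2 = 20.32 kHz, folds to fs − 38.02 kHz = 2.62 kHz.
127.2 kHz mod fs = 5.28 kHz.
5.28 kHz ≤ fs/2 = 20.32 kHz, appears at 5.28 kHz.
181.98 kHz mod fs = 19.42 kHz.
19.42 kHz ≤ fs/2 = 20.32 kHz, appears at 19.42 kHz.
13.36 kHz ≤ fs/2 = 20.32 kHz, passes unchanged.
Distinct values: {2.62 kHz, 5.28 kHz, 13.36 kHz, 14.58 kHz, 19.42 kHz}.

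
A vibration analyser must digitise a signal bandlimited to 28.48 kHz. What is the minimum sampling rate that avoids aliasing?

56.96 kHz

Nyquist rate = 2 × 28.48 kHz = 56.96 kHz.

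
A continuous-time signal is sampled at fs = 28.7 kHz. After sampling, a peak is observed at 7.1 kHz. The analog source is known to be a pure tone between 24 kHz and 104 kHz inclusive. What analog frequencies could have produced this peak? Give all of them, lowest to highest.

35.8 kHz, 50.3 kHz, 64.5 kHz, 79 kHz, 93.2 kHz

Frequencies that alias to 7.1 kHz are k·fs ± 7.1 kHz for integer k ≥ 0.
k=0: 7.1 kHz.
k=1: 21.6 kHz, 35.8 kHz.
k=2: 50.3 kHz, 64.5 kHz.
k=3: 79 kHz, 93.2 kHz.
k=4: 107.7 kHz, 121.9 kHz.
Within [24 kHz, 104 kHz]: 35.8 kHz, 50.3 kHz, 64.5 kHz, 79 kHz, 93.2 kHz.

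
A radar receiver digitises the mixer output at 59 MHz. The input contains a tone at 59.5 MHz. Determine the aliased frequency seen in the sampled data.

0.5 MHz

59.5 MHz mod fs = 0.5 MHz.
0.5 MHz ≤ fs/2 = 29.5 MHz, appears at 0.5 MHz.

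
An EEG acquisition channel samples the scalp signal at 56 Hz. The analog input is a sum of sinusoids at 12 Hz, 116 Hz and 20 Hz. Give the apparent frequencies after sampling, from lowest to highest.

fs/2 = 28 Hz.
12 Hz ≤ fs/2 = 28 Hz, passes unchanged.
116 Hz mod fs = 4 Hz.
4 Hz ≤ fs/2 = 28 Hz, appears at 4 Hz.
20 Hz ≤ fs/2 = 28 Hz, passes unchanged.
Distinct values: {4 Hz, 12 Hz, 20 Hz}.

4 Hz, 12 Hz, 20 Hz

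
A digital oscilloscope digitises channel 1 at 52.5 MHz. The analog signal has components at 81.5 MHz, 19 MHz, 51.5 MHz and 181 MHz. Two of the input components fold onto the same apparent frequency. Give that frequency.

fs/2 = 26.25 MHz.
81.5 MHz mod fs = 29 MHz.
29 MHz > fs/2 = 26.25 MHz, folds to fs − 29 MHz = 23.5 MHz.
19 MHz ≤ fs/2 = 26.25 MHz, passes unchanged.
51.5 MHz > fs/2 = 26.25 MHz, folds to fs − 51.5 MHz = 1 MHz.
181 MHz mod fs = 23.5 MHz.
23.5 MHz ≤ fs/2 = 26.25 MHz, appears at 23.5 MHz.
81.5 MHz and 181 MHz both map to 23.5 MHz.

23.5 MHz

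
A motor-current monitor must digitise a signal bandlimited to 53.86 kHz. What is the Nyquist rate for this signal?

Nyquist rate = 2 × 53.86 kHz = 107.72 kHz.

107.72 kHz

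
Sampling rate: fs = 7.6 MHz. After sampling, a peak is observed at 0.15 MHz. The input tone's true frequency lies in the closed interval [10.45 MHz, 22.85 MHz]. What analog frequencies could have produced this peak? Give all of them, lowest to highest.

15.05 MHz, 15.35 MHz, 22.65 MHz

Frequencies that alias to 0.15 MHz are k·fs ± 0.15 MHz for integer k ≥ 0.
k=0: 0.15 MHz.
k=1: 7.45 MHz, 7.75 MHz.
k=2: 15.05 MHz, 15.35 MHz.
k=3: 22.65 MHz, 22.95 MHz.
k=4: 30.25 MHz, 30.55 MHz.
Within [10.45 MHz, 22.85 MHz]: 15.05 MHz, 15.35 MHz, 22.65 MHz.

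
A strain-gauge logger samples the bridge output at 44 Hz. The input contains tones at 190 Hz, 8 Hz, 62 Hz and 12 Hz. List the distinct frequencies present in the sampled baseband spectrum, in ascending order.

fs/2 = 22 Hz.
190 Hz mod fs = 14 Hz.
14 Hz ≤ fs/2 = 22 Hz, appears at 14 Hz.
8 Hz ≤ fs/2 = 22 Hz, passes unchanged.
62 Hz mod fs = 18 Hz.
18 Hz ≤ fs/2 = 22 Hz, appears at 18 Hz.
12 Hz ≤ fs/2 = 22 Hz, passes unchanged.
Distinct values: {8 Hz, 12 Hz, 14 Hz, 18 Hz}.

8 Hz, 12 Hz, 14 Hz, 18 Hz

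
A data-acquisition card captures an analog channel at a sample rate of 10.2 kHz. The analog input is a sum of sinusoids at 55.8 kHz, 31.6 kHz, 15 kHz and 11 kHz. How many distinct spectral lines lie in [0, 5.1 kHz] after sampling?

fs/2 = 5.1 kHz.
55.8 kHz mod fs = 4.8 kHz.
4.8 kHz ≤ fs/2 = 5.1 kHz, appears at 4.8 kHz.
31.6 kHz mod fs = 1 kHz.
1 kHz ≤ fs/2 = 5.1 kHz, appears at 1 kHz.
15 kHz mod fs = 4.8 kHz.
4.8 kHz ≤ fs/2 = 5.1 kHz, appears at 4.8 kHz.
11 kHz mod fs = 0.8 kHz.
0.8 kHz ≤ fs/2 = 5.1 kHz, appears at 0.8 kHz.
Distinct values: {0.8 kHz, 1 kHz, 4.8 kHz} → 3.

3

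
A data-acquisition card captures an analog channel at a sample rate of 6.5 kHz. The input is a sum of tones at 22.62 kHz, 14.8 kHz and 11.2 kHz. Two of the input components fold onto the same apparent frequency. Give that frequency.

1.8 kHz

fs/2 = 3.25 kHz.
22.62 kHz mod fs = 3.12 kHz.
3.12 kHz ≤ fs/2 = 3.25 kHz, appears at 3.12 kHz.
14.8 kHz mod fs = 1.8 kHz.
1.8 kHz ≤ fs/2 = 3.25 kHz, appears at 1.8 kHz.
11.2 kHz mod fs = 4.7 kHz.
4.7 kHz > fs/2 = 3.25 kHz, folds to fs − 4.7 kHz = 1.8 kHz.
11.2 kHz and 14.8 kHz both map to 1.8 kHz.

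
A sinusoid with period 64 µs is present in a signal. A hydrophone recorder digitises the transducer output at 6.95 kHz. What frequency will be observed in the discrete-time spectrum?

1.725 kHz

T = 64 µs → f = 1/T = 15.625 kHz.
15.625 kHz mod fs = 1.725 kHz.
1.725 kHz ≤ fs/2 = 3.475 kHz, appears at 1.725 kHz.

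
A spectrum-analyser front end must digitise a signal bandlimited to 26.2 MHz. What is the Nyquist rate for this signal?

52.4 MHz

Nyquist rate = 2 × 26.2 MHz = 52.4 MHz.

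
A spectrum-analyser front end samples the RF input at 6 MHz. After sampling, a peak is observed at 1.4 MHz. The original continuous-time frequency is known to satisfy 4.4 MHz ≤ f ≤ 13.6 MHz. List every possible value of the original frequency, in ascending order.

Frequencies that alias to 1.4 MHz are k·fs ± 1.4 MHz for integer k ≥ 0.
k=0: 1.4 MHz.
k=1: 4.6 MHz, 7.4 MHz.
k=2: 10.6 MHz, 13.4 MHz.
k=3: 16.6 MHz, 19.4 MHz.
Within [4.4 MHz, 13.6 MHz]: 4.6 MHz, 7.4 MHz, 10.6 MHz, 13.4 MHz.

4.6 MHz, 7.4 MHz, 10.6 MHz, 13.4 MHz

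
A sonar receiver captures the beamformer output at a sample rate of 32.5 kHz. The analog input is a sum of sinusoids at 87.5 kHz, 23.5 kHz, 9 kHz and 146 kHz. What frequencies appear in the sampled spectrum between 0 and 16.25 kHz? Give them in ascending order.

9 kHz, 10 kHz, 16 kHz

fs/2 = 16.25 kHz.
87.5 kHz mod fs = 22.5 kHz.
22.5 kHz > fs/2 = 16.25 kHz, folds to fs − 22.5 kHz = 10 kHz.
23.5 kHz > fs/2 = 16.25 kHz, folds to fs − 23.5 kHz = 9 kHz.
9 kHz ≤ fs/2 = 16.25 kHz, passes unchanged.
146 kHz mod fs = 16 kHz.
16 kHz ≤ fs/2 = 16.25 kHz, appears at 16 kHz.
Distinct values: {9 kHz, 10 kHz, 16 kHz}.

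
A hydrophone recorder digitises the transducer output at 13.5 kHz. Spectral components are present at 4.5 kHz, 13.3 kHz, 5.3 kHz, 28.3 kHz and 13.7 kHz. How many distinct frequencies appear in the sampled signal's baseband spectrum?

4

fs/2 = 6.75 kHz.
4.5 kHz ≤ fs/2 = 6.75 kHz, passes unchanged.
13.3 kHz > fs/2 = 6.75 kHz, folds to fs − 13.3 kHz = 0.2 kHz.
5.3 kHz ≤ fs/2 = 6.75 kHz, passes unchanged.
28.3 kHz mod fs = 1.3 kHz.
1.3 kHz ≤ fs/2 = 6.75 kHz, appears at 1.3 kHz.
13.7 kHz mod fs = 0.2 kHz.
0.2 kHz ≤ fs/2 = 6.75 kHz, appears at 0.2 kHz.
Distinct values: {0.2 kHz, 1.3 kHz, 4.5 kHz, 5.3 kHz} → 4.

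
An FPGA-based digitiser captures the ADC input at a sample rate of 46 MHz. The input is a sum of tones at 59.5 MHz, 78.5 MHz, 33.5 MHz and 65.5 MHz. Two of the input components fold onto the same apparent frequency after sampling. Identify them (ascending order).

59.5 MHz, 78.5 MHz

fs/2 = 23 MHz.
59.5 MHz mod fs = 13.5 MHz.
13.5 MHz ≤ fs/2 = 23 MHz, appears at 13.5 MHz.
78.5 MHz mod fs = 32.5 MHz.
32.5 MHz > fs/2 = 23 MHz, folds to fs − 32.5 MHz = 13.5 MHz.
33.5 MHz > fs/2 = 23 MHz, folds to fs − 33.5 MHz = 12.5 MHz.
65.5 MHz mod fs = 19.5 MHz.
19.5 MHz ≤ fs/2 = 23 MHz, appears at 19.5 MHz.
59.5 MHz and 78.5 MHz both map to 13.5 MHz.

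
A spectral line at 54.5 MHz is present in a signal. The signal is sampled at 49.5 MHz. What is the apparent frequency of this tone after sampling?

54.5 MHz mod fs = 5 MHz.
5 MHz ≤ fs/2 = 24.75 MHz, appears at 5 MHz.

5 MHz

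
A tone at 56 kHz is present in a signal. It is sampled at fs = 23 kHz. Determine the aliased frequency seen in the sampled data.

56 kHz mod fs = 10 kHz.
10 kHz ≤ fs/2 = 11.5 kHz, appears at 10 kHz.

10 kHz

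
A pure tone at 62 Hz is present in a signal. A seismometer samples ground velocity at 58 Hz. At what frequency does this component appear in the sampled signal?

62 Hz mod fs = 4 Hz.
4 Hz ≤ fs/2 = 29 Hz, appears at 4 Hz.

4 Hz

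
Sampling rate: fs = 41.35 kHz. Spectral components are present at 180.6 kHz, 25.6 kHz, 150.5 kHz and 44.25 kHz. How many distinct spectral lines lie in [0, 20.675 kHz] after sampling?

4

fs/2 = 20.675 kHz.
180.6 kHz mod fs = 15.2 kHz.
15.2 kHz ≤ fs/2 = 20.675 kHz, appears at 15.2 kHz.
25.6 kHz > fs/2 = 20.675 kHz, folds to fs − 25.6 kHz = 15.75 kHz.
150.5 kHz mod fs = 26.45 kHz.
26.45 kHz > fs/2 = 20.675 kHz, folds to fs − 26.45 kHz = 14.9 kHz.
44.25 kHz mod fs = 2.9 kHz.
2.9 kHz ≤ fs/2 = 20.675 kHz, appears at 2.9 kHz.
Distinct values: {2.9 kHz, 14.9 kHz, 15.2 kHz, 15.75 kHz} → 4.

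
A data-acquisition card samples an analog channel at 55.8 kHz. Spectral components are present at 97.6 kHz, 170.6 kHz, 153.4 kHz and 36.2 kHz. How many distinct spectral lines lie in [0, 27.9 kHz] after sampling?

fs/2 = 27.9 kHz.
97.6 kHz mod fs = 41.8 kHz.
41.8 kHz > fs/2 = 27.9 kHz, folds to fs − 41.8 kHz = 14 kHz.
170.6 kHz mod fs = 3.2 kHz.
3.2 kHz ≤ fs/2 = 27.9 kHz, appears at 3.2 kHz.
153.4 kHz mod fs = 41.8 kHz.
41.8 kHz > fs/2 = 27.9 kHz, folds to fs − 41.8 kHz = 14 kHz.
36.2 kHz > fs/2 = 27.9 kHz, folds to fs − 36.2 kHz = 19.6 kHz.
Distinct values: {3.2 kHz, 14 kHz, 19.6 kHz} → 3.

3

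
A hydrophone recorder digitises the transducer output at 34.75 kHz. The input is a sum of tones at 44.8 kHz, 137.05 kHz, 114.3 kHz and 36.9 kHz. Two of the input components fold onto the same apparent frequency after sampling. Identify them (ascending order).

fs/2 = 17.375 kHz.
44.8 kHz mod fs = 10.05 kHz.
10.05 kHz ≤ fs/2 = 17.375 kHz, appears at 10.05 kHz.
137.05 kHz mod fs = 32.8 kHz.
32.8 kHz > fs/2 = 17.375 kHz, folds to fs − 32.8 kHz = 1.95 kHz.
114.3 kHz mod fs = 10.05 kHz.
10.05 kHz ≤ fs/2 = 17.375 kHz, appears at 10.05 kHz.
36.9 kHz mod fs = 2.15 kHz.
2.15 kHz ≤ fs/2 = 17.375 kHz, appears at 2.15 kHz.
44.8 kHz and 114.3 kHz both map to 10.05 kHz.

44.8 kHz, 114.3 kHz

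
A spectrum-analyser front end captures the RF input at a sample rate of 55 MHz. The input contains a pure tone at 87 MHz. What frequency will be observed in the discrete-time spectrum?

23 MHz

87 MHz mod fs = 32 MHz.
32 MHz > fs/2 = 27.5 MHz, folds to fs − 32 MHz = 23 MHz.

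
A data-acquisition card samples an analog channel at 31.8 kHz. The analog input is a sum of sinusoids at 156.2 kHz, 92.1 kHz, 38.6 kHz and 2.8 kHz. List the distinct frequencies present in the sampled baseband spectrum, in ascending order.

2.8 kHz, 3.3 kHz, 6.8 kHz

fs/2 = 15.9 kHz.
156.2 kHz mod fs = 29 kHz.
29 kHz > fs/2 = 15.9 kHz, folds to fs − 29 kHz = 2.8 kHz.
92.1 kHz mod fs = 28.5 kHz.
28.5 kHz > fs/2 = 15.9 kHz, folds to fs − 28.5 kHz = 3.3 kHz.
38.6 kHz mod fs = 6.8 kHz.
6.8 kHz ≤ fs/2 = 15.9 kHz, appears at 6.8 kHz.
2.8 kHz ≤ fs/2 = 15.9 kHz, passes unchanged.
Distinct values: {2.8 kHz, 3.3 kHz, 6.8 kHz}.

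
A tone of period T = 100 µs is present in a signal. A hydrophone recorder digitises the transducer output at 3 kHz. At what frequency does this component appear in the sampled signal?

T = 100 µs → f = 1/T = 10 kHz.
10 kHz mod fs = 1 kHz.
1 kHz ≤ fs/2 = 1.5 kHz, appears at 1 kHz.

1 kHz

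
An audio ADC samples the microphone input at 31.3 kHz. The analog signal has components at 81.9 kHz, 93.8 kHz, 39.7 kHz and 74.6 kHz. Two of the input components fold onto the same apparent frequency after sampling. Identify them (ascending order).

fs/2 = 15.65 kHz.
81.9 kHz mod fs = 19.3 kHz.
19.3 kHz > fs/2 = 15.65 kHz, folds to fs − 19.3 kHz = 12 kHz.
93.8 kHz mod fs = 31.2 kHz.
31.2 kHz > fs/2 = 15.65 kHz, folds to fs − 31.2 kHz = 0.1 kHz.
39.7 kHz mod fs = 8.4 kHz.
8.4 kHz ≤ fs/2 = 15.65 kHz, appears at 8.4 kHz.
74.6 kHz mod fs = 12 kHz.
12 kHz ≤ fs/2 = 15.65 kHz, appears at 12 kHz.
74.6 kHz and 81.9 kHz both map to 12 kHz.

74.6 kHz, 81.9 kHz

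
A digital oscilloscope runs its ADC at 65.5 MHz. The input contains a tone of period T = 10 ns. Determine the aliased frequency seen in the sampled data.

31 MHz

T = 10 ns → f = 1/T = 100 MHz.
100 MHz mod fs = 34.5 MHz.
34.5 MHz > fs/2 = 32.75 MHz, folds to fs − 34.5 MHz = 31 MHz.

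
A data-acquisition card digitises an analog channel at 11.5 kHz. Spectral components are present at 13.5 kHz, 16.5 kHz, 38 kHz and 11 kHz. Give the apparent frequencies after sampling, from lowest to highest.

0.5 kHz, 2 kHz, 3.5 kHz, 5 kHz

fs/2 = 5.75 kHz.
13.5 kHz mod fs = 2 kHz.
2 kHz ≤ fs/2 = 5.75 kHz, appears at 2 kHz.
16.5 kHz mod fs = 5 kHz.
5 kHz ≤ fs/2 = 5.75 kHz, appears at 5 kHz.
38 kHz mod fs = 3.5 kHz.
3.5 kHz ≤ fs/2 = 5.75 kHz, appears at 3.5 kHz.
11 kHz > fs/2 = 5.75 kHz, folds to fs − 11 kHz = 0.5 kHz.
Distinct values: {0.5 kHz, 2 kHz, 3.5 kHz, 5 kHz}.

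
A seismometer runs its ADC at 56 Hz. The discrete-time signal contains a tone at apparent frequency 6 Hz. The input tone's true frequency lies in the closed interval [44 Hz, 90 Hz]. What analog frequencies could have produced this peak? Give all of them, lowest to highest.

50 Hz, 62 Hz

Frequencies that alias to 6 Hz are k·fs ± 6 Hz for integer k ≥ 0.
k=0: 6 Hz.
k=1: 50 Hz, 62 Hz.
k=2: 106 Hz, 118 Hz.
Within [44 Hz, 90 Hz]: 50 Hz, 62 Hz.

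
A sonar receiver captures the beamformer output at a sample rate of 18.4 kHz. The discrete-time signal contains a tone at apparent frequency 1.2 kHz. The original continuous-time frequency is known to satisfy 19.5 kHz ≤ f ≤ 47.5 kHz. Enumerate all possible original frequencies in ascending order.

Frequencies that alias to 1.2 kHz are k·fs ± 1.2 kHz for integer k ≥ 0.
k=0: 1.2 kHz.
k=1: 17.2 kHz, 19.6 kHz.
k=2: 35.6 kHz, 38 kHz.
k=3: 54 kHz, 56.4 kHz.
Within [19.5 kHz, 47.5 kHz]: 19.6 kHz, 35.6 kHz, 38 kHz.

19.6 kHz, 35.6 kHz, 38 kHz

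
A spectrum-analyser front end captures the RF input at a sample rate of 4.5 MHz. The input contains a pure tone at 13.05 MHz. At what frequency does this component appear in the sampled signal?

0.45 MHz

13.05 MHz mod fs = 4.05 MHz.
4.05 MHz > fs/2 = 2.25 MHz, folds to fs − 4.05 MHz = 0.45 MHz.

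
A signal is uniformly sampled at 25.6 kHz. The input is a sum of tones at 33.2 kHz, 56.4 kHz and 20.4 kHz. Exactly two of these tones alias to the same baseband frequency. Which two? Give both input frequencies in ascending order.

20.4 kHz, 56.4 kHz

fs/2 = 12.8 kHz.
33.2 kHz mod fs = 7.6 kHz.
7.6 kHz ≤ fs/2 = 12.8 kHz, appears at 7.6 kHz.
56.4 kHz mod fs = 5.2 kHz.
5.2 kHz ≤ fs/2 = 12.8 kHz, appears at 5.2 kHz.
20.4 kHz > fs/2 = 12.8 kHz, folds to fs − 20.4 kHz = 5.2 kHz.
20.4 kHz and 56.4 kHz both map to 5.2 kHz.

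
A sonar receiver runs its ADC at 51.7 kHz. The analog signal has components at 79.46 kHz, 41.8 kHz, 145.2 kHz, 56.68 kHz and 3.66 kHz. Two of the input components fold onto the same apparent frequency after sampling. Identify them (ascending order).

fs/2 = 25.85 kHz.
79.46 kHz mod fs = 27.76 kHz.
27.76 kHz > fs/2 = 25.85 kHz, folds to fs − 27.76 kHz = 23.94 kHz.
41.8 kHz > fs/2 = 25.85 kHz, folds to fs − 41.8 kHz = 9.9 kHz.
145.2 kHz mod fs = 41.8 kHz.
41.8 kHz > fs/2 = 25.85 kHz, folds to fs − 41.8 kHz = 9.9 kHz.
56.68 kHz mod fs = 4.98 kHz.
4.98 kHz ≤ fs/2 = 25.85 kHz, appears at 4.98 kHz.
3.66 kHz ≤ fs/2 = 25.85 kHz, passes unchanged.
41.8 kHz and 145.2 kHz both map to 9.9 kHz.

41.8 kHz, 145.2 kHz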